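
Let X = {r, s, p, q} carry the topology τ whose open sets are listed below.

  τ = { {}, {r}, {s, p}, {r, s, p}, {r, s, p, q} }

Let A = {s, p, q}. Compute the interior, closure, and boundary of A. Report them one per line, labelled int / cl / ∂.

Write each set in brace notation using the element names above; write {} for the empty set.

interior: largest open inside A is {s, p} (from {}, {s, p})
cl via duality: int({r}) = {r}, so X∖{r} = {s, p, q}
cl∖int = {q}

int(A) = {s, p}
cl(A)  = {s, p, q}
∂A     = {q}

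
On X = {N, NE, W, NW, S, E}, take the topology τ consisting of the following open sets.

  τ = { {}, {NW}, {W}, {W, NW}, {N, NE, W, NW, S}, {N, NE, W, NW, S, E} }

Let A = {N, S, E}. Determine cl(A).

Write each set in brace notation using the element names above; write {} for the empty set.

cl via duality: int({NE, W, NW}) = {W, NW}, so X∖{W, NW} = {N, NE, S, E}

{N, NE, S, E}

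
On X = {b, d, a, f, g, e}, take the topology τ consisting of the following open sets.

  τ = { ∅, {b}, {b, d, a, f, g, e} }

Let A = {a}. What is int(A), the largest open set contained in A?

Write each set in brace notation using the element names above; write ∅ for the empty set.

open subsets of A: ∅; so int(A) = ∅

∅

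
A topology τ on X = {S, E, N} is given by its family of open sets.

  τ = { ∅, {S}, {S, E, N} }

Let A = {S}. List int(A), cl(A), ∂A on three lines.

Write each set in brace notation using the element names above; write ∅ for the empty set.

int(A) = {S}
cl(A)  = {S, E, N}
∂A     = {E, N}

opens ⊆ A: ∅, {S}; union → int = {S}
complement {E, N}; its interior ∅; cl(A) = X∖∅ = {S, E, N}
boundary = {S, E, N} ∖ {S} = {E, N}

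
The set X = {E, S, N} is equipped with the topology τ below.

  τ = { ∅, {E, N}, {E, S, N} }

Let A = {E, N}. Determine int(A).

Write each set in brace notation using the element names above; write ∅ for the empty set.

opens ⊆ A: ∅, {E, N}; union → int = {E, N}

{E, N}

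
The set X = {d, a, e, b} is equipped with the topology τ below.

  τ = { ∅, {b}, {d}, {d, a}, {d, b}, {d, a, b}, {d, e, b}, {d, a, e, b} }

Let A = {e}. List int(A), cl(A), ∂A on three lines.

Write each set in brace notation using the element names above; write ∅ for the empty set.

int(A) = ∅
cl(A)  = {e}
∂A     = {e}

U open, U⊆A: ∅. int(A) = ⋃ = ∅
X∖A={d, a, b}, int(X∖A)={d, a, b}, hence cl(A)={e}
∂A: remove int from cl → {e}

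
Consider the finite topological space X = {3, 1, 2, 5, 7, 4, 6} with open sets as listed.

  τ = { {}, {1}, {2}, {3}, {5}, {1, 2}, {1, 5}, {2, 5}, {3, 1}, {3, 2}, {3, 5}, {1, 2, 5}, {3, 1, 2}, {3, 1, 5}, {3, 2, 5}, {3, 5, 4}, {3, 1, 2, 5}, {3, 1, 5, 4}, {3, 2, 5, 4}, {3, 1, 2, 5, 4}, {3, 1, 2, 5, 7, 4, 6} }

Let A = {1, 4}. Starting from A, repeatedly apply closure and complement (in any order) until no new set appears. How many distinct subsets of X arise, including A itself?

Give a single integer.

X∖A={3, 2, 5, 7, 6}, int(X∖A)={3, 2, 5}, hence cl(A)={1, 7, 4, 6}
Orbit (k=closure, c=complement):
  1. A     = {1, 4}
  2. kA    = {1, 7, 4, 6}
  3. cA    = {3, 2, 5, 7, 6}
  4. ckA   = {3, 2, 5}
  5. kcA   = {3, 2, 5, 7, 4, 6}
  6. ckcA  = {1}
  7. kckcA = {1, 7, 6}
  8. ckckcA = {3, 2, 5, 4}
(closed under both — stop)

8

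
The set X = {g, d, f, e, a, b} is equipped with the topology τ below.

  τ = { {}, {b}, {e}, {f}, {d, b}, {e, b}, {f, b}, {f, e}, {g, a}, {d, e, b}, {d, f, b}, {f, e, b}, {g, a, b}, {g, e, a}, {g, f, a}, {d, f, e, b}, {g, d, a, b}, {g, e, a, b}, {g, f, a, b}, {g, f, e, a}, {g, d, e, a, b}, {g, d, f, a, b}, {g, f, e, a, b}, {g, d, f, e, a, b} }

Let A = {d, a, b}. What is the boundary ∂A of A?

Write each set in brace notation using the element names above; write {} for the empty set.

open subsets of A: {}, {b}, {d, b}; so int(A) = {d, b}
closure: X∖int(X∖A) = X∖{f, e} = {g, d, a, b}
∂A = {g, d, a, b} minus {d, b} = {g, a}

{g, a}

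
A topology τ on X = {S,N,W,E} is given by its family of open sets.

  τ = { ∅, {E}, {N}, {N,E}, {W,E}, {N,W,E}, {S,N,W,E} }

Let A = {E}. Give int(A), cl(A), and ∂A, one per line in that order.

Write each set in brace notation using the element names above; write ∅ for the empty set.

int(A) = {E}
cl(A)  = {S,W,E}
∂A     = {S,W}

opens ⊆ A: ∅, {E}; union → int = {E}
complement {S,N,W}; its interior {N}; cl(A) = X∖{N} = {S,W,E}
boundary = {S,W,E} ∖ {E} = {S,W}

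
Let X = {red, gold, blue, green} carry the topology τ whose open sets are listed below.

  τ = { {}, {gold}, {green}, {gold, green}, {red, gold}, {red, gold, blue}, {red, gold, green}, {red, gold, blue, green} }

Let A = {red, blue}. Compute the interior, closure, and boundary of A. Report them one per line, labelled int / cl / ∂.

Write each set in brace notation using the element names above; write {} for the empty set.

interior: largest open inside A is {} (from {})
cl via duality: int({gold, green}) = {gold, green}, so X∖{gold, green} = {red, blue}
cl∖int = {red, blue}

int(A) = {}
cl(A)  = {red, blue}
∂A     = {red, blue}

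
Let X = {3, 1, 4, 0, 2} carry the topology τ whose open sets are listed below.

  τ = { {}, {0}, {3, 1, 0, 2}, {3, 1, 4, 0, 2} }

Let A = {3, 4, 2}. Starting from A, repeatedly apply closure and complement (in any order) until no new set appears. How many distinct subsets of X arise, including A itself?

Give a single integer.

6

complement {1, 0}; its interior {0}; cl(A) = X∖{0} = {3, 1, 4, 2}
With k = closure, c = complement:
  1. A     = {3, 4, 2}
  2. kA    = {3, 1, 4, 2}
  3. cA    = {1, 0}
  4. ckA   = {0}
  5. kcA   = {3, 1, 4, 0, 2}
  6. ckcA  = {}
k, c of each give nothing new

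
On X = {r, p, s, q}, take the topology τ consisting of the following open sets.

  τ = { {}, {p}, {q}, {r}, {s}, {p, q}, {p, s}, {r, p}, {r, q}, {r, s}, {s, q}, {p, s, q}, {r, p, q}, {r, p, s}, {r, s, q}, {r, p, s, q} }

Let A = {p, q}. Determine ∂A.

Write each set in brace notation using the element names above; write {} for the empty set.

interior: largest open inside A is {p, q} (from {}, {p}, {q}, {p, q})
cl via duality: int({r, s}) = {r, s}, so X∖{r, s} = {p, q}
cl∖int = {}

{}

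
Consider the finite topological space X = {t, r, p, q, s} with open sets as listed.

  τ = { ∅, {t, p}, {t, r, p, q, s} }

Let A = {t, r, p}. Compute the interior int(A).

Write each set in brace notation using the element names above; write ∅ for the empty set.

{t, p}

opens ⊆ A: ∅, {t, p}; union → int = {t, p}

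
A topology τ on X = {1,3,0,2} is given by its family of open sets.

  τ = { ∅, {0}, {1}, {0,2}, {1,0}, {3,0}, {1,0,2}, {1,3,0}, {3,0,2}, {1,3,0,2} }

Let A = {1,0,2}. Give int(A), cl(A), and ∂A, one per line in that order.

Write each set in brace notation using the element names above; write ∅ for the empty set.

int(A) = {1,0,2}
cl(A)  = {1,3,0,2}
∂A     = {3}

opens ⊆ A: ∅, {0}, {1}, {0,2}, {1,0}, {1,0,2}; union → int = {1,0,2}
complement {3}; its interior ∅; cl(A) = X∖∅ = {1,3,0,2}
boundary = {1,3,0,2} ∖ {1,0,2} = {3}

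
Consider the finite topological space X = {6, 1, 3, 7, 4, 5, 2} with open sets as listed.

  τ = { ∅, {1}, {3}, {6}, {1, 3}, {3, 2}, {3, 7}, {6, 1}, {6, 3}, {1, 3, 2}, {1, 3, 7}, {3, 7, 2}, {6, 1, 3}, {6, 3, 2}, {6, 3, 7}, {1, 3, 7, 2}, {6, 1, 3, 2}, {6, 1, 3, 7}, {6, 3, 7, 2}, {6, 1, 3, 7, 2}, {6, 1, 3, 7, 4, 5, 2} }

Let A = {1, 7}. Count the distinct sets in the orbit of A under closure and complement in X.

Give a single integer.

8

cl via duality: int({6, 3, 4, 5, 2}) = {6, 3, 2}, so X∖{6, 3, 2} = {1, 7, 4, 5}
Write k for closure, c for complement:
  1. A     = {1, 7}
  2. kA    = {1, 7, 4, 5}
  3. cA    = {6, 3, 4, 5, 2}
  4. ckA   = {6, 3, 2}
  5. kcA   = {6, 3, 7, 4, 5, 2}
  6. ckcA  = {1}
  7. kckcA = {1, 4, 5}
  8. ckckcA = {6, 3, 7, 2}
applying k or c yields no new set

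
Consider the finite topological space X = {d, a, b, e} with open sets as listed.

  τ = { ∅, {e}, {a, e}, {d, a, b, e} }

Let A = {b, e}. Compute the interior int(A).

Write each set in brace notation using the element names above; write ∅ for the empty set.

{e}

opens ⊆ A: ∅, {e}; union → int = {e}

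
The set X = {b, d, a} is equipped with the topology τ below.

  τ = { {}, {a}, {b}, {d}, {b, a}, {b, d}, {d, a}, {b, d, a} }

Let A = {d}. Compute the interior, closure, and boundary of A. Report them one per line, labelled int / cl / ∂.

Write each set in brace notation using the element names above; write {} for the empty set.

int(A) = {d}
cl(A)  = {d}
∂A     = {}

U open, U⊆A: {}, {d}. int(A) = ⋃ = {d}
X∖A={b, a}, int(X∖A)={b, a}, hence cl(A)={d}
∂A: remove int from cl → {}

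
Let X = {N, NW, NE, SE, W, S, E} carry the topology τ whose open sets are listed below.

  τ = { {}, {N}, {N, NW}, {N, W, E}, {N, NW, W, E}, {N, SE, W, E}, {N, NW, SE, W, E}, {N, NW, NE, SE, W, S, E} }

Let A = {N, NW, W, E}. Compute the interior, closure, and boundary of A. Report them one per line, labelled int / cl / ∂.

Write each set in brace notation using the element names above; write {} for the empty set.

interior: largest open inside A is {N, NW, W, E} (from {}, {N}, {N, NW}, {N, W, E}, {N, NW, W, E})
cl via duality: int({NE, SE, S}) = {}, so X∖{} = {N, NW, NE, SE, W, S, E}
cl∖int = {NE, SE, S}

int(A) = {N, NW, W, E}
cl(A)  = {N, NW, NE, SE, W, S, E}
∂A     = {NE, SE, S}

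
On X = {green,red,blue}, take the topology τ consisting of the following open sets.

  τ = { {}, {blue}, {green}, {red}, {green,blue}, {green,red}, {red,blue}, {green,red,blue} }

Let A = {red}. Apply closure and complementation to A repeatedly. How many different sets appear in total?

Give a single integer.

X∖A={green,blue}, int(X∖A)={green,blue}, hence cl(A)={red}
Orbit (k=closure, c=complement):
  1. A     = {red}
  2. cA    = {green,blue}
(closed under both — stop)

2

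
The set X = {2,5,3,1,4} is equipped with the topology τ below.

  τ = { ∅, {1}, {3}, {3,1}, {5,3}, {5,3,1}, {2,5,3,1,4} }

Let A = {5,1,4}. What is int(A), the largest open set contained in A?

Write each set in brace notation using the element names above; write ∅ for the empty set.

interior: largest open inside A is {1} (from ∅, {1})

{1}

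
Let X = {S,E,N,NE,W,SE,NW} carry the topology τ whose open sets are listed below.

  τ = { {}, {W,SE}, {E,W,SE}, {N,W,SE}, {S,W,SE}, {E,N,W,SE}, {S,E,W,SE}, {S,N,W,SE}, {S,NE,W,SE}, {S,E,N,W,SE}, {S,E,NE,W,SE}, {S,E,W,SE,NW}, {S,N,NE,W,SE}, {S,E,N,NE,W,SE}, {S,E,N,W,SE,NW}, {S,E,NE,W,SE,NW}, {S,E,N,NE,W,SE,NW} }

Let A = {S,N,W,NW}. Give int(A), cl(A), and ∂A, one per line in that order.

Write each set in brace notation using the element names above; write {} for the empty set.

int(A) = {}
cl(A)  = {S,E,N,NE,W,SE,NW}
∂A     = {S,E,N,NE,W,SE,NW}

interior: largest open inside A is {} (from {})
cl via duality: int({E,NE,SE}) = {}, so X∖{} = {S,E,N,NE,W,SE,NW}
cl∖int = {S,E,N,NE,W,SE,NW}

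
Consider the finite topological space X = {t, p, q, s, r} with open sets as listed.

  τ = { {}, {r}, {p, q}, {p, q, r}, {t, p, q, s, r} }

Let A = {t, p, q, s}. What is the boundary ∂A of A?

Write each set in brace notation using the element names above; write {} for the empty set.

U open, U⊆A: {}, {p, q}. int(A) = ⋃ = {p, q}
X∖A={r}, int(X∖A)={r}, hence cl(A)={t, p, q, s}
∂A: remove int from cl → {t, s}

{t, s}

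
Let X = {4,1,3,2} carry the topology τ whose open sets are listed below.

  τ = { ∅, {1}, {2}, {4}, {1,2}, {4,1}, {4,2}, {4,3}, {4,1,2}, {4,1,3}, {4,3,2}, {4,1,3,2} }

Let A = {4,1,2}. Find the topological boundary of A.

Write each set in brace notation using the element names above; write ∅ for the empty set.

{3}

open subsets of A: ∅, {4}, {2}, {1}, {1,2}, {4,2}, {4,1}, {4,1,2}; so int(A) = {4,1,2}
closure: X∖int(X∖A) = X∖∅ = {4,1,3,2}
∂A = {4,1,3,2} minus {4,1,2} = {3}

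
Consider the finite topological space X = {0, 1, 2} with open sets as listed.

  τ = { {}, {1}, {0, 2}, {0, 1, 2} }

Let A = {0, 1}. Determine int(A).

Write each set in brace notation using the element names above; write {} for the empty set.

open subsets of A: {}, {1}; so int(A) = {1}

{1}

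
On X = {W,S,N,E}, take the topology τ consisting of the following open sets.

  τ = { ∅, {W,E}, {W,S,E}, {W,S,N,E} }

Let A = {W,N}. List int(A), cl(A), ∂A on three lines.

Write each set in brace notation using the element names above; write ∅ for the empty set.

int(A) = ∅
cl(A)  = {W,S,N,E}
∂A     = {W,S,N,E}

open subsets of A: ∅; so int(A) = ∅
closure: X∖int(X∖A) = X∖∅ = {W,S,N,E}
∂A = {W,S,N,E} minus ∅ = {W,S,N,E}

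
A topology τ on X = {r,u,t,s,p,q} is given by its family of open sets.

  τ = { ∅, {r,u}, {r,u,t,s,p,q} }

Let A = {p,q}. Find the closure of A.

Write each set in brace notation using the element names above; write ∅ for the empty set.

{t,s,p,q}

cl via duality: int({r,u,t,s}) = {r,u}, so X∖{r,u} = {t,s,p,q}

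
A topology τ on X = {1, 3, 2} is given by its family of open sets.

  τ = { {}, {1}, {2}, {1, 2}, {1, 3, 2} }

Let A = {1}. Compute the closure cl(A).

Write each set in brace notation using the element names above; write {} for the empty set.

{1, 3}

closure: X∖int(X∖A) = X∖{2} = {1, 3}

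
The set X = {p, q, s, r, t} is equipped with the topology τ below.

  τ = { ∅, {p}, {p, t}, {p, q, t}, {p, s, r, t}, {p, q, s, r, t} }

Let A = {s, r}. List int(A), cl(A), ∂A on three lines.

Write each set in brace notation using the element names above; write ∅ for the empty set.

opens ⊆ A: ∅; union → int = ∅
complement {p, q, t}; its interior {p, q, t}; cl(A) = X∖{p, q, t} = {s, r}
boundary = {s, r} ∖ ∅ = {s, r}

int(A) = ∅
cl(A)  = {s, r}
∂A     = {s, r}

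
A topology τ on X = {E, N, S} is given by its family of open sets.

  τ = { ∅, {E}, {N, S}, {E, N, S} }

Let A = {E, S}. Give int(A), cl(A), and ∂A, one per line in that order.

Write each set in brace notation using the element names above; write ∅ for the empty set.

opens ⊆ A: ∅, {E}; union → int = {E}
complement {N}; its interior ∅; cl(A) = X∖∅ = {E, N, S}
boundary = {E, N, S} ∖ {E} = {N, S}

int(A) = {E}
cl(A)  = {E, N, S}
∂A     = {N, S}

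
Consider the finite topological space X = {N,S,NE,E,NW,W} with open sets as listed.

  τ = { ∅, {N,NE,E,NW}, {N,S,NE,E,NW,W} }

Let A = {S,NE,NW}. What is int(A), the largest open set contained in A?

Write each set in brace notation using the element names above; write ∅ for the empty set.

open subsets of A: ∅; so int(A) = ∅

∅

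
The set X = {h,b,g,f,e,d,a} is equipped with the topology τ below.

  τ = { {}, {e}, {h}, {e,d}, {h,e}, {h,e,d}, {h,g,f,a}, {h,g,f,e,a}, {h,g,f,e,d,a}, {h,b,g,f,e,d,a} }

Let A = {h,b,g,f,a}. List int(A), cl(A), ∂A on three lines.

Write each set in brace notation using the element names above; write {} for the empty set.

int(A) = {h,g,f,a}
cl(A)  = {h,b,g,f,a}
∂A     = {b}

interior: largest open inside A is {h,g,f,a} (from {}, {h}, {h,g,f,a})
cl via duality: int({e,d}) = {e,d}, so X∖{e,d} = {h,b,g,f,a}
cl∖int = {b}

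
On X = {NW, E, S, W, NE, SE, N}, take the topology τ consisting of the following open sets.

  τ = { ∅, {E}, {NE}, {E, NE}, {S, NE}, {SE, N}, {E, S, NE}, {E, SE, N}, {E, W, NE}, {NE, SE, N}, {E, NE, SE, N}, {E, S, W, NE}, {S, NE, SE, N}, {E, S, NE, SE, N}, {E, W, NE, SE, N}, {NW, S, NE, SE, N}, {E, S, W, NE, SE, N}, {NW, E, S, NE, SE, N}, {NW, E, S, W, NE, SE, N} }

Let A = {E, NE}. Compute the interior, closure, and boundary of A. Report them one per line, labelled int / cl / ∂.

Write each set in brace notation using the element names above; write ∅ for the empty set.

int(A) = {E, NE}
cl(A)  = {NW, E, S, W, NE}
∂A     = {NW, S, W}

U open, U⊆A: ∅, {E}, {NE}, {E, NE}. int(A) = ⋃ = {E, NE}
X∖A={NW, S, W, SE, N}, int(X∖A)={SE, N}, hence cl(A)={NW, E, S, W, NE}
∂A: remove int from cl → {NW, S, W}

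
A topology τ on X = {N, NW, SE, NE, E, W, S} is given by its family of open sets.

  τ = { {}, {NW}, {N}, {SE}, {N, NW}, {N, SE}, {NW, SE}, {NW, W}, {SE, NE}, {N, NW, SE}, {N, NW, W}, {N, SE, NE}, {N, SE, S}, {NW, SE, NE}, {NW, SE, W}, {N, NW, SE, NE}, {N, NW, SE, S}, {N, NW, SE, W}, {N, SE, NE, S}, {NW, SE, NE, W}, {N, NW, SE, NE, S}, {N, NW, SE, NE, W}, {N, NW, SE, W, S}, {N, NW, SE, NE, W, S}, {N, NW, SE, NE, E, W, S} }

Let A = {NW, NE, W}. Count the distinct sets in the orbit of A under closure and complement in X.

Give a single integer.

closure: X∖int(X∖A) = X∖{N, SE, S} = {NW, NE, E, W}
Let k=closure and c=complement:
  1. A     = {NW, NE, W}
  2. kA    = {NW, NE, E, W}
  3. cA    = {N, SE, E, S}
  4. ckA   = {N, SE, S}
  5. kcA   = {N, SE, NE, E, S}
  6. ckcA  = {NW, W}
  7. kckcA = {NW, E, W}
  8. ckckcA = {N, SE, NE, S}
— saturated at 8

8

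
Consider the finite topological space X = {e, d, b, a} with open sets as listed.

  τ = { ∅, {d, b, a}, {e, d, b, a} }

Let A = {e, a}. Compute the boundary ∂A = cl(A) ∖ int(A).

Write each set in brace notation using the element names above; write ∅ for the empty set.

interior: largest open inside A is ∅ (from ∅)
cl via duality: int({d, b}) = ∅, so X∖∅ = {e, d, b, a}
cl∖int = {e, d, b, a}

{e, d, b, a}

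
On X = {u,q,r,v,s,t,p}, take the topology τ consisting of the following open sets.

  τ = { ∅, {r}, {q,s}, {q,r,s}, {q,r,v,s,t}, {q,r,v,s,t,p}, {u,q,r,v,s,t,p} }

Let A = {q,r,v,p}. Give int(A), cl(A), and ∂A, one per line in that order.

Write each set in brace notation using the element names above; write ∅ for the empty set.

int(A) = {r}
cl(A)  = {u,q,r,v,s,t,p}
∂A     = {u,q,v,s,t,p}

interior: largest open inside A is {r} (from ∅, {r})
cl via duality: int({u,s,t}) = ∅, so X∖∅ = {u,q,r,v,s,t,p}
cl∖int = {u,q,v,s,t,p}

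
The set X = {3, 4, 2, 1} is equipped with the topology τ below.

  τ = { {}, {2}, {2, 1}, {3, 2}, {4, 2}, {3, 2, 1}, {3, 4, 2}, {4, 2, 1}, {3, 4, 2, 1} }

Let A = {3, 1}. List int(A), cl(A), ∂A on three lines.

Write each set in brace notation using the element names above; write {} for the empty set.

U open, U⊆A: {}. int(A) = ⋃ = {}
X∖A={4, 2}, int(X∖A)={4, 2}, hence cl(A)={3, 1}
∂A: remove int from cl → {3, 1}

int(A) = {}
cl(A)  = {3, 1}
∂A     = {3, 1}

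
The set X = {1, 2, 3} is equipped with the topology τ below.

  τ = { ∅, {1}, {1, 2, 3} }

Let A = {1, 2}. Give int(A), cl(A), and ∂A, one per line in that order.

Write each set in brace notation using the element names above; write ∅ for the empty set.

open subsets of A: ∅, {1}; so int(A) = {1}
closure: X∖int(X∖A) = X∖∅ = {1, 2, 3}
∂A = {1, 2, 3} minus {1} = {2, 3}

int(A) = {1}
cl(A)  = {1, 2, 3}
∂A     = {2, 3}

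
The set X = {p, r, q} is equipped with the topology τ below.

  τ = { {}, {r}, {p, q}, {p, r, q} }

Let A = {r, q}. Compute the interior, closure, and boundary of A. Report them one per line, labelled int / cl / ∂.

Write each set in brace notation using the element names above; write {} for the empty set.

int(A) = {r}
cl(A)  = {p, r, q}
∂A     = {p, q}

open subsets of A: {}, {r}; so int(A) = {r}
closure: X∖int(X∖A) = X∖{} = {p, r, q}
∂A = {p, r, q} minus {r} = {p, q}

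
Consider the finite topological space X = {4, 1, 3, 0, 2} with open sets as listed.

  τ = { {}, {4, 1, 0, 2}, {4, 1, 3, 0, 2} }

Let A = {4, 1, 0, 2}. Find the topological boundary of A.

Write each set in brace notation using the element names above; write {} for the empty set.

{3}

interior: largest open inside A is {4, 1, 0, 2} (from {}, {4, 1, 0, 2})
cl via duality: int({3}) = {}, so X∖{} = {4, 1, 3, 0, 2}
cl∖int = {3}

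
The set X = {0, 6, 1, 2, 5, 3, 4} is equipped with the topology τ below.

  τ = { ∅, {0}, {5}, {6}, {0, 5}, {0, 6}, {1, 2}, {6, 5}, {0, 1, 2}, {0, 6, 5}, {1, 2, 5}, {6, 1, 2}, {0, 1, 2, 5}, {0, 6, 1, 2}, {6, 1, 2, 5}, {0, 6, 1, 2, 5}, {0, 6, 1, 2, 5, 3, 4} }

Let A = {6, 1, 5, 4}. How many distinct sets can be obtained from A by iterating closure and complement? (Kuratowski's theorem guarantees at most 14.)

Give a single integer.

complement {0, 2, 3}; its interior {0}; cl(A) = X∖{0} = {6, 1, 2, 5, 3, 4}
With k = closure, c = complement:
  1. A     = {6, 1, 5, 4}
  2. kA    = {6, 1, 2, 5, 3, 4}
  3. cA    = {0, 2, 3}
  4. ckA   = {0}
  5. kcA   = {0, 1, 2, 3, 4}
  6. kckA  = {0, 3, 4}
  7. ckcA  = {6, 5}
  8. ckckA = {6, 1, 2, 5}
  9. kckcA = {6, 5, 3, 4}
  10. ckckcA = {0, 1, 2}
k, c of each give nothing new

10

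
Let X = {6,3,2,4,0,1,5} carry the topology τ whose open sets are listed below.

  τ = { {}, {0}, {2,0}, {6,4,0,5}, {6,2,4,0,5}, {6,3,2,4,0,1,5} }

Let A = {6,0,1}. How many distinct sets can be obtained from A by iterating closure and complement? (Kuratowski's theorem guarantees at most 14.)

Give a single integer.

6

closure: X∖int(X∖A) = X∖{} = {6,3,2,4,0,1,5}
Let k=closure and c=complement:
  1. A     = {6,0,1}
  2. kA    = {6,3,2,4,0,1,5}
  3. cA    = {3,2,4,5}
  4. ckA   = {}
  5. kcA   = {6,3,2,4,1,5}
  6. ckcA  = {0}
— saturated at 6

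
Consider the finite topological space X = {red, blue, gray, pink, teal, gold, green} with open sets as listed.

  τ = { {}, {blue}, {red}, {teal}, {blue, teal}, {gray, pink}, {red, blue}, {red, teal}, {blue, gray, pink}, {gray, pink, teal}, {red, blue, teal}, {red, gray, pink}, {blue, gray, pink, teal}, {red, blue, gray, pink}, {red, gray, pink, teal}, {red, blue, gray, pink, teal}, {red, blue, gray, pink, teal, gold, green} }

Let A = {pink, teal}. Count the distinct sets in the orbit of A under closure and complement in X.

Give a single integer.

complement {red, blue, gray, gold, green}; its interior {red, blue}; cl(A) = X∖{red, blue} = {gray, pink, teal, gold, green}
With k = closure, c = complement:
  1. A     = {pink, teal}
  2. kA    = {gray, pink, teal, gold, green}
  3. cA    = {red, blue, gray, gold, green}
  4. ckA   = {red, blue}
  5. kcA   = {red, blue, gray, pink, gold, green}
  6. kckA  = {red, blue, gold, green}
  7. ckcA  = {teal}
  8. ckckA = {gray, pink, teal}
  9. kckcA = {teal, gold, green}
  10. ckckcA = {red, blue, gray, pink}
k, c of each give nothing new

10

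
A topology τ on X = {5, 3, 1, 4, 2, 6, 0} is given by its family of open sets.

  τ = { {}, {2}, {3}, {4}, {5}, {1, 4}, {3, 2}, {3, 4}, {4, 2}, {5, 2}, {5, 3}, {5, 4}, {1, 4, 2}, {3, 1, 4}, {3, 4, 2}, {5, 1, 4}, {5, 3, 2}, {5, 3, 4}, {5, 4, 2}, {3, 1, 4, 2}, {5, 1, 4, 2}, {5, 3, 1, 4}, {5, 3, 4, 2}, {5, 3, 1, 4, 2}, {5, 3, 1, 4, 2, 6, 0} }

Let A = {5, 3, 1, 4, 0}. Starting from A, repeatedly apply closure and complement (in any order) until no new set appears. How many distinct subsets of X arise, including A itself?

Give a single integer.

X∖A={2, 6}, int(X∖A)={2}, hence cl(A)={5, 3, 1, 4, 6, 0}
Orbit (k=closure, c=complement):
  1. A     = {5, 3, 1, 4, 0}
  2. kA    = {5, 3, 1, 4, 6, 0}
  3. cA    = {2, 6}
  4. ckA   = {2}
  5. kcA   = {2, 6, 0}
  6. ckcA  = {5, 3, 1, 4}
(closed under both — stop)

6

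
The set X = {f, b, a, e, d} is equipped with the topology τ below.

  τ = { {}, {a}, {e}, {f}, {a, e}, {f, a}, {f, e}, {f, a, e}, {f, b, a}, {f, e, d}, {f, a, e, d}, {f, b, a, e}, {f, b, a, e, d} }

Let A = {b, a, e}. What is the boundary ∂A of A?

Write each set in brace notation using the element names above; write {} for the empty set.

open subsets of A: {}, {e}, {a}, {a, e}; so int(A) = {a, e}
closure: X∖int(X∖A) = X∖{f} = {b, a, e, d}
∂A = {b, a, e, d} minus {a, e} = {b, d}

{b, d}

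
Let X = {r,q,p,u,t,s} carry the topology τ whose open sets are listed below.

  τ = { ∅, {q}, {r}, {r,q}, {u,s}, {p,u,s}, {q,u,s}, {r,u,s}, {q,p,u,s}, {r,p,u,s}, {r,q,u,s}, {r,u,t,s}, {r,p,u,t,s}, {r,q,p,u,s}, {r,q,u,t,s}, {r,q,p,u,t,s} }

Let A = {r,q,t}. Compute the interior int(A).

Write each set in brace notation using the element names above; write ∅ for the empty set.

{r,q}

U open, U⊆A: ∅, {q}, {r}, {r,q}. int(A) = ⋃ = {r,q}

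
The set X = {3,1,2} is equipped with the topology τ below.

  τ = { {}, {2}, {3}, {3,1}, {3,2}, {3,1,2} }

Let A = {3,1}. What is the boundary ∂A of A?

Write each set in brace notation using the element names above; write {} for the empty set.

{}

open subsets of A: {}, {3}, {3,1}; so int(A) = {3,1}
closure: X∖int(X∖A) = X∖{2} = {3,1}
∂A = {3,1} minus {3,1} = {}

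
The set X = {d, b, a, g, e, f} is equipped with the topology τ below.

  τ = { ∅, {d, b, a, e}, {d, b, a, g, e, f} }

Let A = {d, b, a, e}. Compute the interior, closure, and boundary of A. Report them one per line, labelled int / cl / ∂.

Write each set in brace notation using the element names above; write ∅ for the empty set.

int(A) = {d, b, a, e}
cl(A)  = {d, b, a, g, e, f}
∂A     = {g, f}

interior: largest open inside A is {d, b, a, e} (from ∅, {d, b, a, e})
cl via duality: int({g, f}) = ∅, so X∖∅ = {d, b, a, g, e, f}
cl∖int = {g, f}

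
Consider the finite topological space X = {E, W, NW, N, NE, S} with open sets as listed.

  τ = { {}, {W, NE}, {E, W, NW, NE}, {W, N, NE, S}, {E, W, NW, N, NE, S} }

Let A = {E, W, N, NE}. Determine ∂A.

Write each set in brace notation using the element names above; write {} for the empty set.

{E, NW, N, S}

interior: largest open inside A is {W, NE} (from {}, {W, NE})
cl via duality: int({NW, S}) = {}, so X∖{} = {E, W, NW, N, NE, S}
cl∖int = {E, NW, N, S}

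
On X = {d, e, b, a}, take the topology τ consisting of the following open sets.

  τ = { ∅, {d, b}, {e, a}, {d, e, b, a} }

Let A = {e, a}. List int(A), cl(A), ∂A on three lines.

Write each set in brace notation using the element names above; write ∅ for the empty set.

open subsets of A: ∅, {e, a}; so int(A) = {e, a}
closure: X∖int(X∖A) = X∖{d, b} = {e, a}
∂A = {e, a} minus {e, a} = ∅

int(A) = {e, a}
cl(A)  = {e, a}
∂A     = ∅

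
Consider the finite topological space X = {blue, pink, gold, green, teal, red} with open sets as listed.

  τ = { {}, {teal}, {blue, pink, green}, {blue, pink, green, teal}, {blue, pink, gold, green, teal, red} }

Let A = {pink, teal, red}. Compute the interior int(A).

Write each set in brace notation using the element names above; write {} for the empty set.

{teal}

interior: largest open inside A is {teal} (from {}, {teal})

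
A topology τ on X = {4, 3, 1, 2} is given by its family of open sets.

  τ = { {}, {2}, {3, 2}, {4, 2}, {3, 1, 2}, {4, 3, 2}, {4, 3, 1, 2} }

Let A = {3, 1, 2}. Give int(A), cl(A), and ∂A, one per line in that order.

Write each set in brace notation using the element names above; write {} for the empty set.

int(A) = {3, 1, 2}
cl(A)  = {4, 3, 1, 2}
∂A     = {4}

opens ⊆ A: {}, {2}, {3, 2}, {3, 1, 2}; union → int = {3, 1, 2}
complement {4}; its interior {}; cl(A) = X∖{} = {4, 3, 1, 2}
boundary = {4, 3, 1, 2} ∖ {3, 1, 2} = {4}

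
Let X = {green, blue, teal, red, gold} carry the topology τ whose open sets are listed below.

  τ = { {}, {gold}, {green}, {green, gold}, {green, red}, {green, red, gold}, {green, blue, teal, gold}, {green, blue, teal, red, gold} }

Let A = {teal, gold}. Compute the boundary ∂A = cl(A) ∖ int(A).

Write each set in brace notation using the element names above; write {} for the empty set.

{blue, teal}

opens ⊆ A: {}, {gold}; union → int = {gold}
complement {green, blue, red}; its interior {green, red}; cl(A) = X∖{green, red} = {blue, teal, gold}
boundary = {blue, teal, gold} ∖ {gold} = {blue, teal}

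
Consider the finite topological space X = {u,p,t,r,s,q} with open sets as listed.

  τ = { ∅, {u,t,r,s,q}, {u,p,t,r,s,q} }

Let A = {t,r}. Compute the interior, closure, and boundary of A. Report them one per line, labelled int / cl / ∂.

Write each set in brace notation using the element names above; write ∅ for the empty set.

int(A) = ∅
cl(A)  = {u,p,t,r,s,q}
∂A     = {u,p,t,r,s,q}

open subsets of A: ∅; so int(A) = ∅
closure: X∖int(X∖A) = X∖∅ = {u,p,t,r,s,q}
∂A = {u,p,t,r,s,q} minus ∅ = {u,p,t,r,s,q}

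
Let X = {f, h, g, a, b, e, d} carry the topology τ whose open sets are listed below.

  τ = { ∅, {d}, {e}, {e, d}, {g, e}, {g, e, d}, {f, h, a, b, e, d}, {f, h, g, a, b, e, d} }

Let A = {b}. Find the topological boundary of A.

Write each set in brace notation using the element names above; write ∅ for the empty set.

opens ⊆ A: ∅; union → int = ∅
complement {f, h, g, a, e, d}; its interior {g, e, d}; cl(A) = X∖{g, e, d} = {f, h, a, b}
boundary = {f, h, a, b} ∖ ∅ = {f, h, a, b}

{f, h, a, b}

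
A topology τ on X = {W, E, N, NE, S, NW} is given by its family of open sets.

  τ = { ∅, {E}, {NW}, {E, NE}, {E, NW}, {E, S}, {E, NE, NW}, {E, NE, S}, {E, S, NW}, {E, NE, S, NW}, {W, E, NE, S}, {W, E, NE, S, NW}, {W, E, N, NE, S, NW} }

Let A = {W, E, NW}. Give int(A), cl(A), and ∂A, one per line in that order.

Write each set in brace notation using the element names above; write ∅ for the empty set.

U open, U⊆A: ∅, {NW}, {E}, {E, NW}. int(A) = ⋃ = {E, NW}
X∖A={N, NE, S}, int(X∖A)=∅, hence cl(A)={W, E, N, NE, S, NW}
∂A: remove int from cl → {W, N, NE, S}

int(A) = {E, NW}
cl(A)  = {W, E, N, NE, S, NW}
∂A     = {W, N, NE, S}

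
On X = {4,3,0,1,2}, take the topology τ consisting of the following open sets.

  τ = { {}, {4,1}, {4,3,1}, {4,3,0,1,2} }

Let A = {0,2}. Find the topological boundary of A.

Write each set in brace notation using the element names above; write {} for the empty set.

{0,2}

opens ⊆ A: {}; union → int = {}
complement {4,3,1}; its interior {4,3,1}; cl(A) = X∖{4,3,1} = {0,2}
boundary = {0,2} ∖ {} = {0,2}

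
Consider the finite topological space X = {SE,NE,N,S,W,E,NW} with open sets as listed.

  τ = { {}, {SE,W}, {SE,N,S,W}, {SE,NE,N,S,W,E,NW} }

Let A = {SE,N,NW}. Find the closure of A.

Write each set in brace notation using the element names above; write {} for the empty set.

X∖A={NE,S,W,E}, int(X∖A)={}, hence cl(A)={SE,NE,N,S,W,E,NW}

{SE,NE,N,S,W,E,NW}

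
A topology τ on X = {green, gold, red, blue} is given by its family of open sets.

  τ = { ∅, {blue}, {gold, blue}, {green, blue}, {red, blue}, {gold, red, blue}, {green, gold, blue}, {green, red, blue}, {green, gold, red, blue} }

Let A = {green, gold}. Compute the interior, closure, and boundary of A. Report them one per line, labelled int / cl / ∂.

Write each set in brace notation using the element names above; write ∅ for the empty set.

opens ⊆ A: ∅; union → int = ∅
complement {red, blue}; its interior {red, blue}; cl(A) = X∖{red, blue} = {green, gold}
boundary = {green, gold} ∖ ∅ = {green, gold}

int(A) = ∅
cl(A)  = {green, gold}
∂A     = {green, gold}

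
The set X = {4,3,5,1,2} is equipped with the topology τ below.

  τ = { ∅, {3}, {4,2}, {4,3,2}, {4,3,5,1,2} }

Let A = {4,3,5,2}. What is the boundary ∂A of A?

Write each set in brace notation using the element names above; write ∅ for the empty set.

U open, U⊆A: ∅, {3}, {4,2}, {4,3,2}. int(A) = ⋃ = {4,3,2}
X∖A={1}, int(X∖A)=∅, hence cl(A)={4,3,5,1,2}
∂A: remove int from cl → {5,1}

{5,1}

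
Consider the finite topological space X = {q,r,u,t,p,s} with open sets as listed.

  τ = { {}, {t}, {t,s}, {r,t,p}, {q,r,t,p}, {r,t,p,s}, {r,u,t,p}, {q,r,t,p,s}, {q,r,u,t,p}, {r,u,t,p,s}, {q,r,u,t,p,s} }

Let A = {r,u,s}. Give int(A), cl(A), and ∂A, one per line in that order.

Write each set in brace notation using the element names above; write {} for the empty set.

opens ⊆ A: {}; union → int = {}
complement {q,t,p}; its interior {t}; cl(A) = X∖{t} = {q,r,u,p,s}
boundary = {q,r,u,p,s} ∖ {} = {q,r,u,p,s}

int(A) = {}
cl(A)  = {q,r,u,p,s}
∂A     = {q,r,u,p,s}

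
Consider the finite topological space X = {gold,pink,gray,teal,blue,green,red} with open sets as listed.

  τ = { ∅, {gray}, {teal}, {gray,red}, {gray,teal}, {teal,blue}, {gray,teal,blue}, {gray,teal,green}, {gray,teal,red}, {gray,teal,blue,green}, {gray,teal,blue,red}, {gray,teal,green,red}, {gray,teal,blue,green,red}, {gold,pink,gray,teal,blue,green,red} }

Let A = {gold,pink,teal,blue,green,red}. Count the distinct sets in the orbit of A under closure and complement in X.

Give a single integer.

6

X∖A={gray}, int(X∖A)={gray}, hence cl(A)={gold,pink,teal,blue,green,red}
Orbit (k=closure, c=complement):
  1. A     = {gold,pink,teal,blue,green,red}
  2. cA    = {gray}
  3. kcA   = {gold,pink,gray,green,red}
  4. ckcA  = {teal,blue}
  5. kckcA = {gold,pink,teal,blue,green}
  6. ckckcA = {gray,red}
(closed under both — stop)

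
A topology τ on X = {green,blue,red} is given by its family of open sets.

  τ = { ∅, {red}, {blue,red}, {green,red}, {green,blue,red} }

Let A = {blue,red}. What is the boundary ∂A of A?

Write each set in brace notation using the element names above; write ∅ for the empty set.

{green}

opens ⊆ A: ∅, {red}, {blue,red}; union → int = {blue,red}
complement {green}; its interior ∅; cl(A) = X∖∅ = {green,blue,red}
boundary = {green,blue,red} ∖ {blue,red} = {green}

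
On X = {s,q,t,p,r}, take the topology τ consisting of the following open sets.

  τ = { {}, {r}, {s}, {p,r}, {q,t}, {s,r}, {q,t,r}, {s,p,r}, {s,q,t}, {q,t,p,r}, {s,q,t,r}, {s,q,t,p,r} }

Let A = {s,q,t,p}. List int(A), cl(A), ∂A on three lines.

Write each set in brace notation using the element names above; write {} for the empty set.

int(A) = {s,q,t}
cl(A)  = {s,q,t,p}
∂A     = {p}

open subsets of A: {}, {s}, {q,t}, {s,q,t}; so int(A) = {s,q,t}
closure: X∖int(X∖A) = X∖{r} = {s,q,t,p}
∂A = {s,q,t,p} minus {s,q,t} = {p}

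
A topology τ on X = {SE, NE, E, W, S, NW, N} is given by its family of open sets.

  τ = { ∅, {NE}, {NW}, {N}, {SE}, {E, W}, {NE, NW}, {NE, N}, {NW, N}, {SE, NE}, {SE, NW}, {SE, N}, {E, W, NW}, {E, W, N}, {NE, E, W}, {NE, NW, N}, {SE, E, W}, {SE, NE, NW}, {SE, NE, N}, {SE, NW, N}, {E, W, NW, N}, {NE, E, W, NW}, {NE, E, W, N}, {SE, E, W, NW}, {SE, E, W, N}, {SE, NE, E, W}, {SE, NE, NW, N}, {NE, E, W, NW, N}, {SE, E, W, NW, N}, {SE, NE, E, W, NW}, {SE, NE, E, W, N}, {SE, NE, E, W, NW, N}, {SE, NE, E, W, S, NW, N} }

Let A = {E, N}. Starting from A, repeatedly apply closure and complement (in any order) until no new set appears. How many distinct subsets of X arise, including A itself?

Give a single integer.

10

complement {SE, NE, W, S, NW}; its interior {SE, NE, NW}; cl(A) = X∖{SE, NE, NW} = {E, W, S, N}
With k = closure, c = complement:
  1. A     = {E, N}
  2. kA    = {E, W, S, N}
  3. cA    = {SE, NE, W, S, NW}
  4. ckA   = {SE, NE, NW}
  5. kcA   = {SE, NE, E, W, S, NW}
  6. kckA  = {SE, NE, S, NW}
  7. ckcA  = {N}
  8. ckckA = {E, W, N}
  9. kckcA = {S, N}
  10. ckckcA = {SE, NE, E, W, NW}
k, c of each give nothing new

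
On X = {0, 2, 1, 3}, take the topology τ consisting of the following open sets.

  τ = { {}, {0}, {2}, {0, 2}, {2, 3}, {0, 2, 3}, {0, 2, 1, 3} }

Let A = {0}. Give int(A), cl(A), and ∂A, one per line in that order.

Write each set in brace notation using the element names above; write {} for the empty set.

int(A) = {0}
cl(A)  = {0, 1}
∂A     = {1}

U open, U⊆A: {}, {0}. int(A) = ⋃ = {0}
X∖A={2, 1, 3}, int(X∖A)={2, 3}, hence cl(A)={0, 1}
∂A: remove int from cl → {1}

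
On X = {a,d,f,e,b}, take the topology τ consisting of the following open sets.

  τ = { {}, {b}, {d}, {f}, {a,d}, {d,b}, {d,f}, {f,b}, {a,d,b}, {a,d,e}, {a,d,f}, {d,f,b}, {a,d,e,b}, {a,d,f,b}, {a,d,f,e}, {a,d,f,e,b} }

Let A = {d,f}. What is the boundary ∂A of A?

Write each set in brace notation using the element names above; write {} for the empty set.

interior: largest open inside A is {d,f} (from {}, {f}, {d}, {d,f})
cl via duality: int({a,e,b}) = {b}, so X∖{b} = {a,d,f,e}
cl∖int = {a,e}

{a,e}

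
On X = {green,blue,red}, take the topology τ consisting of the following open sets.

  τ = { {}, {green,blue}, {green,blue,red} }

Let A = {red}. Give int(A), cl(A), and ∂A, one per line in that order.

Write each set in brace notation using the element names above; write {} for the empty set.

int(A) = {}
cl(A)  = {red}
∂A     = {red}

open subsets of A: {}; so int(A) = {}
closure: X∖int(X∖A) = X∖{green,blue} = {red}
∂A = {red} minus {} = {red}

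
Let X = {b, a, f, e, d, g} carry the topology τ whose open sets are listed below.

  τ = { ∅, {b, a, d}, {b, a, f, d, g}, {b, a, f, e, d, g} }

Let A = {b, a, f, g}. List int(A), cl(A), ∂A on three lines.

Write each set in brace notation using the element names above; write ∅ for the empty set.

opens ⊆ A: ∅; union → int = ∅
complement {e, d}; its interior ∅; cl(A) = X∖∅ = {b, a, f, e, d, g}
boundary = {b, a, f, e, d, g} ∖ ∅ = {b, a, f, e, d, g}

int(A) = ∅
cl(A)  = {b, a, f, e, d, g}
∂A     = {b, a, f, e, d, g}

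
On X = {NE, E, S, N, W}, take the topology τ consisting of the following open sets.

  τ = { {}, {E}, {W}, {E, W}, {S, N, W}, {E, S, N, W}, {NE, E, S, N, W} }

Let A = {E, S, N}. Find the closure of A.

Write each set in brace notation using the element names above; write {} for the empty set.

complement {NE, W}; its interior {W}; cl(A) = X∖{W} = {NE, E, S, N}

{NE, E, S, N}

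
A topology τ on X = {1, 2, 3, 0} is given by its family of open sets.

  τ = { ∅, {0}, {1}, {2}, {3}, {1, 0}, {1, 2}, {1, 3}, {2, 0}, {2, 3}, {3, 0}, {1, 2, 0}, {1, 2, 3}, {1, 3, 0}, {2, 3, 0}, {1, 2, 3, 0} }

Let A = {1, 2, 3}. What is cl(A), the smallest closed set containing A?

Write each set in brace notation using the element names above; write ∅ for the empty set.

{1, 2, 3}

complement {0}; its interior {0}; cl(A) = X∖{0} = {1, 2, 3}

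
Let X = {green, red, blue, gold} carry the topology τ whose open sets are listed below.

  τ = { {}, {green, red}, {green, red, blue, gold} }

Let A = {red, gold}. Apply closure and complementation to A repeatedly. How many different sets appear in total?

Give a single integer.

cl via duality: int({green, blue}) = {}, so X∖{} = {green, red, blue, gold}
Write k for closure, c for complement:
  1. A     = {red, gold}
  2. kA    = {green, red, blue, gold}
  3. cA    = {green, blue}
  4. ckA   = {}
applying k or c yields no new set

4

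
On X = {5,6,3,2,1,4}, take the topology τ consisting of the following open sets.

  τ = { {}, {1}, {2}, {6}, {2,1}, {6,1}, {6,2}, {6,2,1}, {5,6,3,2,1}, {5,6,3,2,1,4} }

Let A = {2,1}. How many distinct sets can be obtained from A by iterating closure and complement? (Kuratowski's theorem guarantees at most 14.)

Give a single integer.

closure: X∖int(X∖A) = X∖{6} = {5,3,2,1,4}
Let k=closure and c=complement:
  1. A     = {2,1}
  2. kA    = {5,3,2,1,4}
  3. cA    = {5,6,3,4}
  4. ckA   = {6}
— saturated at 4

4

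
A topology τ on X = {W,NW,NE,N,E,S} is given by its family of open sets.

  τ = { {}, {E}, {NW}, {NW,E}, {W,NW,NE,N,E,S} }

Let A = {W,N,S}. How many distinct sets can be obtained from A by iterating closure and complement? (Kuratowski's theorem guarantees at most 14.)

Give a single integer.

6

closure: X∖int(X∖A) = X∖{NW,E} = {W,NE,N,S}
Let k=closure and c=complement:
  1. A     = {W,N,S}
  2. kA    = {W,NE,N,S}
  3. cA    = {NW,NE,E}
  4. ckA   = {NW,E}
  5. kcA   = {W,NW,NE,N,E,S}
  6. ckcA  = {}
— saturated at 6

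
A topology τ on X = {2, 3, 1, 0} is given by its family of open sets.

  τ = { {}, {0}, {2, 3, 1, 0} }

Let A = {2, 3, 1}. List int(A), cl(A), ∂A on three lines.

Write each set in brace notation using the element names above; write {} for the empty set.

int(A) = {}
cl(A)  = {2, 3, 1}
∂A     = {2, 3, 1}

U open, U⊆A: {}. int(A) = ⋃ = {}
X∖A={0}, int(X∖A)={0}, hence cl(A)={2, 3, 1}
∂A: remove int from cl → {2, 3, 1}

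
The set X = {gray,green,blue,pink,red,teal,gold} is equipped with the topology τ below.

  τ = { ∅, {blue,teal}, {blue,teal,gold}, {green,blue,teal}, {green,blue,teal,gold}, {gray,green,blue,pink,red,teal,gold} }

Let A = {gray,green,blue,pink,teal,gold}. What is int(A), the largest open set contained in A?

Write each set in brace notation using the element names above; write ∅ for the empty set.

{green,blue,teal,gold}

open subsets of A: ∅, {blue,teal}, {blue,teal,gold}, {green,blue,teal}, {green,blue,teal,gold}; so int(A) = {green,blue,teal,gold}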